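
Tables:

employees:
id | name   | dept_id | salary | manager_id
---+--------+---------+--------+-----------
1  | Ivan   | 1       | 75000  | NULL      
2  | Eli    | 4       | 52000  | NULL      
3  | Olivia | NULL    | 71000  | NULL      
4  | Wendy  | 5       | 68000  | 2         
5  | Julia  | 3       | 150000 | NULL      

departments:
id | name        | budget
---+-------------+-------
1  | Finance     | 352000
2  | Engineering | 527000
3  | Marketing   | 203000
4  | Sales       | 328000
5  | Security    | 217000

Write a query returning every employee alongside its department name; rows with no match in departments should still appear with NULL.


LEFT JOIN keeps every row from employees (the left table); where dept_id has no match in departments, the department columns become NULL. Walk through each employee:
  - employee 1 (Ivan): dept_id=1 -> matches Finance
  - employee 2 (Eli): dept_id=4 -> matches Sales
  - employee 3 (Olivia): dept_id=NULL, no match -> kept with NULL
  - employee 4 (Wendy): dept_id=5 -> matches Security
  - employee 5 (Julia): dept_id=3 -> matches Marketing
All 5 rows appear; 1 has NULL department.

SQL:
SELECT a.name, b.name AS department
FROM employees a
LEFT JOIN departments b ON a.dept_id = b.id

Result:
name   | department
-------+-----------
Ivan   | Finance   
Eli    | Sales     
Olivia | NULL      
Wendy  | Security  
Julia  | Marketing 


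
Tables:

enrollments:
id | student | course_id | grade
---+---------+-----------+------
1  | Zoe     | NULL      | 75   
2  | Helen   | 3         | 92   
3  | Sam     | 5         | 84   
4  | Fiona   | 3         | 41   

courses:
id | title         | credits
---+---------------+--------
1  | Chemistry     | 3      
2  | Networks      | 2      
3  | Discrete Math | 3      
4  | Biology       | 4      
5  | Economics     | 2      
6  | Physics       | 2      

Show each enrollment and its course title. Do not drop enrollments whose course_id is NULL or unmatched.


LEFT JOIN keeps every row from enrollments (the left table); where course_id has no match in courses, the course columns become NULL. Walk through each enrollment:
  - enrollment 1 (Zoe): course_id=NULL, no match -> kept with NULL
  - enrollment 2 (Helen): course_id=3 -> matches Discrete Math
  - enrollment 3 (Sam): course_id=5 -> matches Economics
  - enrollment 4 (Fiona): course_id=3 -> matches Discrete Math
All 4 rows appear; 1 has NULL course.

SQL:
SELECT a.student, b.title AS course
FROM enrollments a
LEFT JOIN courses b ON a.course_id = b.id

Result:
student | course       
--------+--------------
Zoe     | NULL         
Helen   | Discrete Math
Sam     | Economics    
Fiona   | Discrete Math


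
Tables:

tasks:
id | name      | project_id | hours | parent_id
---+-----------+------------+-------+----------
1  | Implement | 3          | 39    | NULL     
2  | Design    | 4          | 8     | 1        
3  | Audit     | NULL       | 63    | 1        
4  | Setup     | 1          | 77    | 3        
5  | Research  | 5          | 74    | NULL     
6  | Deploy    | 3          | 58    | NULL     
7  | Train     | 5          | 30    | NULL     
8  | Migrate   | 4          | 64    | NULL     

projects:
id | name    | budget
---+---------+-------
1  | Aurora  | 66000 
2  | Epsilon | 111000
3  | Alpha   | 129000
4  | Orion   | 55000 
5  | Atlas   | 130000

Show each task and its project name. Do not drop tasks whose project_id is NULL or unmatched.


LEFT JOIN keeps every row from tasks (the left table); where project_id has no match in projects, the project columns become NULL. Walk through each task:
  - task 1 (Implement): project_id=3 -> matches Alpha
  - task 2 (Design): project_id=4 -> matches Orion
  - task 3 (Audit): project_id=NULL, no match -> kept with NULL
  - task 4 (Setup): project_id=1 -> matches Aurora
  - task 5 (Research): project_id=5 -> matches Atlas
  - task 6 (Deploy): project_id=3 -> matches Alpha
  - task 7 (Train): project_id=5 -> matches Atlas
  - task 8 (Migrate): project_id=4 -> matches Orion
All 8 rows appear; 1 has NULL project.

SQL:
SELECT a.name, b.name AS project
FROM tasks a
LEFT JOIN projects b ON a.project_id = b.id

Result:
name      | project
----------+--------
Implement | Alpha  
Design    | Orion  
Audit     | NULL   
Setup     | Aurora 
Research  | Atlas  
Deploy    | Alpha  
Train     | Atlas  
Migrate   | Orion  


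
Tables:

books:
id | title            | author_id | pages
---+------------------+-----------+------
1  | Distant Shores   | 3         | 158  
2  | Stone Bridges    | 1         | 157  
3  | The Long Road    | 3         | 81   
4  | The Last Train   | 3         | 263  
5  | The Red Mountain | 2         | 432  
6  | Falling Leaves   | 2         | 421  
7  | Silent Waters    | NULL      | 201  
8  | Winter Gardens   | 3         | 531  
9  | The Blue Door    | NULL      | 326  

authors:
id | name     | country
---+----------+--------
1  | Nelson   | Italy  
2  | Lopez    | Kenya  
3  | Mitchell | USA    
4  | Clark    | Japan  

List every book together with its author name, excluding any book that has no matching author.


INNER JOIN keeps only books rows whose author_id matches an id in authors. Walk through each book:
  - book 1 (Distant Shores): author_id=3 -> matches Mitchell
  - book 2 (Stone Bridges): author_id=1 -> matches Nelson
  - book 3 (The Long Road): author_id=3 -> matches Mitchell
  - book 4 (The Last Train): author_id=3 -> matches Mitchell
  - book 5 (The Red Mountain): author_id=2 -> matches Lopez
  - book 6 (Falling Leaves): author_id=2 -> matches Lopez
  - book 7 (Silent Waters): author_id=NULL, no match -> dropped
  - book 8 (Winter Gardens): author_id=3 -> matches Mitchell
  - book 9 (The Blue Door): author_id=NULL, no match -> dropped
So 2 of 9 rows are dropped.

SQL:
SELECT a.title, b.name AS author
FROM books a
INNER JOIN authors b ON a.author_id = b.id

Result:
title            | author  
-----------------+---------
Distant Shores   | Mitchell
Stone Bridges    | Nelson  
The Long Road    | Mitchell
The Last Train   | Mitchell
The Red Mountain | Lopez   
Falling Leaves   | Lopez   
Winter Gardens   | Mitchell


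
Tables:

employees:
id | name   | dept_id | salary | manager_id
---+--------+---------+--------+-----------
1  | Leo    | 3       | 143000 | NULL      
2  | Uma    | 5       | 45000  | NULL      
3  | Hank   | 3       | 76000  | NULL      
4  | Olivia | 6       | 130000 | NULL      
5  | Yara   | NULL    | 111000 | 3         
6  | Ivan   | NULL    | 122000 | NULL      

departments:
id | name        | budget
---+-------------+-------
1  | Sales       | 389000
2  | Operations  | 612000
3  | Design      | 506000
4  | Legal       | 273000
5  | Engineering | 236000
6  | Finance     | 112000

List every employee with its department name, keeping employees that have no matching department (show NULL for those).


LEFT JOIN keeps every row from employees (the left table); where dept_id has no match in departments, the department columns become NULL. Walk through each employee:
  - employee 1 (Leo): dept_id=3 -> matches Design
  - employee 2 (Uma): dept_id=5 -> matches Engineering
  - employee 3 (Hank): dept_id=3 -> matches Design
  - employee 4 (Olivia): dept_id=6 -> matches Finance
  - employee 5 (Yara): dept_id=NULL, no match -> kept with NULL
  - employee 6 (Ivan): dept_id=NULL, no match -> kept with NULL
All 6 rows appear; 2 have NULL department.

SQL:
SELECT a.name, b.name AS department
FROM employees a
LEFT JOIN departments b ON a.dept_id = b.id

Result:
name   | department 
-------+------------
Leo    | Design     
Uma    | Engineering
Hank   | Design     
Olivia | Finance    
Yara   | NULL       
Ivan   | NULL       


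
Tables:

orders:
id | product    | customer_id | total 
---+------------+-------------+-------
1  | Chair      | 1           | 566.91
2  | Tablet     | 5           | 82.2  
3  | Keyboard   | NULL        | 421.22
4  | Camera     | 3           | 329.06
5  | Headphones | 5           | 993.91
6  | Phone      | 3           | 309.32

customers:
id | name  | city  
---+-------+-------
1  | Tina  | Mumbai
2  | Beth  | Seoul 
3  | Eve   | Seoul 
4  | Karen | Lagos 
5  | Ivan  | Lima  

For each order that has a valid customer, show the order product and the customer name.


INNER JOIN keeps only orders rows whose customer_id matches an id in customers. Walk through each order:
  - order 1 (Chair): customer_id=1 -> matches Tina
  - order 2 (Tablet): customer_id=5 -> matches Ivan
  - order 3 (Keyboard): customer_id=NULL, no match -> dropped
  - order 4 (Camera): customer_id=3 -> matches Eve
  - order 5 (Headphones): customer_id=5 -> matches Ivan
  - order 6 (Phone): customer_id=3 -> matches Eve
So 1 of 6 rows is dropped.

SQL:
SELECT a.product, b.name AS customer
FROM orders a
INNER JOIN customers b ON a.customer_id = b.id

Result:
product    | customer
-----------+---------
Chair      | Tina    
Tablet     | Ivan    
Camera     | Eve     
Headphones | Ivan    
Phone      | Eve     


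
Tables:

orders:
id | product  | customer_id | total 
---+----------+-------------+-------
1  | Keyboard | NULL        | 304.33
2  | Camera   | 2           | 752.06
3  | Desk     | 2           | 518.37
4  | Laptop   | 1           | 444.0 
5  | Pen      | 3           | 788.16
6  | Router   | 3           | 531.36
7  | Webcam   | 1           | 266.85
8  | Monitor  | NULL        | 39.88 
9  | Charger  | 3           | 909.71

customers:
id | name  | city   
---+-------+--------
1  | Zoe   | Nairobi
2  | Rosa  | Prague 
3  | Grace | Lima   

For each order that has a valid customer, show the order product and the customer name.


INNER JOIN keeps only orders rows whose customer_id matches an id in customers. Walk through each order:
  - order 1 (Keyboard): customer_id=NULL, no match -> dropped
  - order 2 (Camera): customer_id=2 -> matches Rosa
  - order 3 (Desk): customer_id=2 -> matches Rosa
  - order 4 (Laptop): customer_id=1 -> matches Zoe
  - order 5 (Pen): customer_id=3 -> matches Grace
  - order 6 (Router): customer_id=3 -> matches Grace
  - order 7 (Webcam): customer_id=1 -> matches Zoe
  - order 8 (Monitor): customer_id=NULL, no match -> dropped
  - order 9 (Charger): customer_id=3 -> matches Grace
So 2 of 9 rows are dropped.

SQL:
SELECT a.product, b.name AS customer
FROM orders a
INNER JOIN customers b ON a.customer_id = b.id

Result:
product | customer
--------+---------
Camera  | Rosa    
Desk    | Rosa    
Laptop  | Zoe     
Pen     | Grace   
Router  | Grace   
Webcam  | Zoe     
Charger | Grace   


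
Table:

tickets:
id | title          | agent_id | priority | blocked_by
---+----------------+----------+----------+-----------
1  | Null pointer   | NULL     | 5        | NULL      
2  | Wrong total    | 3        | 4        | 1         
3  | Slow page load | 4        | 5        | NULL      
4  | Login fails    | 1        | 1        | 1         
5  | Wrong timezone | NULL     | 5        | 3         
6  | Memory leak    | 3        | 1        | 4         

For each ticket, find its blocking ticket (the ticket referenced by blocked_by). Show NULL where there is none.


This is a self-join: tickets is joined to a second copy of itself, matching each row's blocked_by to another row's id. Use LEFT JOIN so rows with blocked_by=NULL are kept.
  - ticket 1 (Null pointer): blocked_by=NULL -> NULL
  - ticket 2 (Wrong total): blocked_by=1 -> Null pointer
  - ticket 3 (Slow page load): blocked_by=NULL -> NULL
  - ticket 4 (Login fails): blocked_by=1 -> Null pointer
  - ticket 5 (Wrong timezone): blocked_by=3 -> Slow page load
  - ticket 6 (Memory leak): blocked_by=4 -> Login fails

SQL:
SELECT a.title AS item, b.title AS blocked_by
FROM tickets a
LEFT JOIN tickets b ON a.blocked_by = b.id

Result:
item           | blocked_by    
---------------+---------------
Null pointer   | NULL          
Wrong total    | Null pointer  
Slow page load | NULL          
Login fails    | Null pointer  
Wrong timezone | Slow page load
Memory leak    | Login fails   


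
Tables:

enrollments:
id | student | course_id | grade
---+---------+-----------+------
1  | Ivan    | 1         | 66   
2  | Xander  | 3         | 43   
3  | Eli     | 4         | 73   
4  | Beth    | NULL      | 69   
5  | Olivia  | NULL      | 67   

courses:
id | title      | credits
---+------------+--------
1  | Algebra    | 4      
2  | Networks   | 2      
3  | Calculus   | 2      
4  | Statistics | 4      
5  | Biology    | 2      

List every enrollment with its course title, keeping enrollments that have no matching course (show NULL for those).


LEFT JOIN keeps every row from enrollments (the left table); where course_id has no match in courses, the course columns become NULL. Walk through each enrollment:
  - enrollment 1 (Ivan): course_id=1 -> matches Algebra
  - enrollment 2 (Xander): course_id=3 -> matches Calculus
  - enrollment 3 (Eli): course_id=4 -> matches Statistics
  - enrollment 4 (Beth): course_id=NULL, no match -> kept with NULL
  - enrollment 5 (Olivia): course_id=NULL, no match -> kept with NULL
All 5 rows appear; 2 have NULL course.

SQL:
SELECT a.student, b.title AS course
FROM enrollments a
LEFT JOIN courses b ON a.course_id = b.id

Result:
student | course    
--------+-----------
Ivan    | Algebra   
Xander  | Calculus  
Eli     | Statistics
Beth    | NULL      
Olivia  | NULL      


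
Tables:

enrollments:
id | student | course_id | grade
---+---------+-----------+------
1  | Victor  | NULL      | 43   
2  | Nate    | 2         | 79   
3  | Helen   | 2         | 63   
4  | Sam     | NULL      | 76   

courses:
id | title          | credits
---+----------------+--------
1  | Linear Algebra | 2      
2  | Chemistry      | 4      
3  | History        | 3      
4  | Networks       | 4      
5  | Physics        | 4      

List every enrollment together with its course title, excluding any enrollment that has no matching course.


INNER JOIN keeps only enrollments rows whose course_id matches an id in courses. Walk through each enrollment:
  - enrollment 1 (Victor): course_id=NULL, no match -> dropped
  - enrollment 2 (Nate): course_id=2 -> matches Chemistry
  - enrollment 3 (Helen): course_id=2 -> matches Chemistry
  - enrollment 4 (Sam): course_id=NULL, no match -> dropped
So 2 of 4 rows are dropped.

SQL:
SELECT a.student, b.title AS course
FROM enrollments a
INNER JOIN courses b ON a.course_id = b.id

Result:
student | course   
--------+----------
Nate    | Chemistry
Helen   | Chemistry


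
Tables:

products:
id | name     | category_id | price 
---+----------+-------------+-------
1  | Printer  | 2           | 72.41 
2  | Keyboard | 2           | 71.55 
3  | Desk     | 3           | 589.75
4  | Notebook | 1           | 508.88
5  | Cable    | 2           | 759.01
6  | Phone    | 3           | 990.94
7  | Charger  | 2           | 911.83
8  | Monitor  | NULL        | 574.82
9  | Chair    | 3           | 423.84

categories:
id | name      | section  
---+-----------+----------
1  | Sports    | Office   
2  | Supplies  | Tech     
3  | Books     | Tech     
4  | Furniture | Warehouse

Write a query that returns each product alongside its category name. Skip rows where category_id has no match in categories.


INNER JOIN keeps only products rows whose category_id matches an id in categories. Walk through each product:
  - product 1 (Printer): category_id=2 -> matches Supplies
  - product 2 (Keyboard): category_id=2 -> matches Supplies
  - product 3 (Desk): category_id=3 -> matches Books
  - product 4 (Notebook): category_id=1 -> matches Sports
  - product 5 (Cable): category_id=2 -> matches Supplies
  - product 6 (Phone): category_id=3 -> matches Books
  - product 7 (Charger): category_id=2 -> matches Supplies
  - product 8 (Monitor): category_id=NULL, no match -> dropped
  - product 9 (Chair): category_id=3 -> matches Books
So 1 of 9 rows is dropped.

SQL:
SELECT a.name, b.name AS category
FROM products a
INNER JOIN categories b ON a.category_id = b.id

Result:
name     | category
---------+---------
Printer  | Supplies
Keyboard | Supplies
Desk     | Books   
Notebook | Sports  
Cable    | Supplies
Phone    | Books   
Charger  | Supplies
Chair    | Books   


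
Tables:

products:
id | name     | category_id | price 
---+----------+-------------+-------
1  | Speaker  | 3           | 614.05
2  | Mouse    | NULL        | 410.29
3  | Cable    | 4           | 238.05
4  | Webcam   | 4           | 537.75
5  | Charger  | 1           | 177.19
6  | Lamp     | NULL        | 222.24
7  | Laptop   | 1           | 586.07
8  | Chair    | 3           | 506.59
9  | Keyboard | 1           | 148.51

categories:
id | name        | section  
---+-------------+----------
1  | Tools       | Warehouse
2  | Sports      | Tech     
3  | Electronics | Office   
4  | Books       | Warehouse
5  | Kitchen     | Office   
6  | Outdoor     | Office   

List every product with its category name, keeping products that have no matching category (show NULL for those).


LEFT JOIN keeps every row from products (the left table); where category_id has no match in categories, the category columns become NULL. Walk through each product:
  - product 1 (Speaker): category_id=3 -> matches Electronics
  - product 2 (Mouse): category_id=NULL, no match -> kept with NULL
  - product 3 (Cable): category_id=4 -> matches Books
  - product 4 (Webcam): category_id=4 -> matches Books
  - product 5 (Charger): category_id=1 -> matches Tools
  - product 6 (Lamp): category_id=NULL, no match -> kept with NULL
  - product 7 (Laptop): category_id=1 -> matches Tools
  - product 8 (Chair): category_id=3 -> matches Electronics
  - product 9 (Keyboard): category_id=1 -> matches Tools
All 9 rows appear; 2 have NULL category.

SQL:
SELECT a.name, b.name AS category
FROM products a
LEFT JOIN categories b ON a.category_id = b.id

Result:
name     | category   
---------+------------
Speaker  | Electronics
Mouse    | NULL       
Cable    | Books      
Webcam   | Books      
Charger  | Tools      
Lamp     | NULL       
Laptop   | Tools      
Chair    | Electronics
Keyboard | Tools      


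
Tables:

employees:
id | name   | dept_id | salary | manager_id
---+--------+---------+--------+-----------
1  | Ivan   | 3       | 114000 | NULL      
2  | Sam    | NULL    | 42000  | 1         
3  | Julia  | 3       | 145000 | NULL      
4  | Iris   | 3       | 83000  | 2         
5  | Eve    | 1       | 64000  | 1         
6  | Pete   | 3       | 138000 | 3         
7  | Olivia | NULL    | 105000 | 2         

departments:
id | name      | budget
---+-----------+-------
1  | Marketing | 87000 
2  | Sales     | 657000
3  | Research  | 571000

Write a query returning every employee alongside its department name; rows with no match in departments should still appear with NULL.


LEFT JOIN keeps every row from employees (the left table); where dept_id has no match in departments, the department columns become NULL. Walk through each employee:
  - employee 1 (Ivan): dept_id=3 -> matches Research
  - employee 2 (Sam): dept_id=NULL, no match -> kept with NULL
  - employee 3 (Julia): dept_id=3 -> matches Research
  - employee 4 (Iris): dept_id=3 -> matches Research
  - employee 5 (Eve): dept_id=1 -> matches Marketing
  - employee 6 (Pete): dept_id=3 -> matches Research
  - employee 7 (Olivia): dept_id=NULL, no match -> kept with NULL
All 7 rows appear; 2 have NULL department.

SQL:
SELECT a.name, b.name AS department
FROM employees a
LEFT JOIN departments b ON a.dept_id = b.id

Result:
name   | department
-------+-----------
Ivan   | Research  
Sam    | NULL      
Julia  | Research  
Iris   | Research  
Eve    | Marketing 
Pete   | Research  
Olivia | NULL      


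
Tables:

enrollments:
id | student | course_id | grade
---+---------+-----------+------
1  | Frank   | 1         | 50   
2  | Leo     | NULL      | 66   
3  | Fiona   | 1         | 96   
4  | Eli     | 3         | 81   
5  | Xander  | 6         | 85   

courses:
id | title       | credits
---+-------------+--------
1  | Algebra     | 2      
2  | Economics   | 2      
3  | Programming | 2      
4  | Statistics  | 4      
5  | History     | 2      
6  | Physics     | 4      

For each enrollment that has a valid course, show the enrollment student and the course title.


INNER JOIN keeps only enrollments rows whose course_id matches an id in courses. Walk through each enrollment:
  - enrollment 1 (Frank): course_id=1 -> matches Algebra
  - enrollment 2 (Leo): course_id=NULL, no match -> dropped
  - enrollment 3 (Fiona): course_id=1 -> matches Algebra
  - enrollment 4 (Eli): course_id=3 -> matches Programming
  - enrollment 5 (Xander): course_id=6 -> matches Physics
So 1 of 5 rows is dropped.

SQL:
SELECT a.student, b.title AS course
FROM enrollments a
INNER JOIN courses b ON a.course_id = b.id

Result:
student | course     
--------+------------
Frank   | Algebra    
Fiona   | Algebra    
Eli     | Programming
Xander  | Physics    


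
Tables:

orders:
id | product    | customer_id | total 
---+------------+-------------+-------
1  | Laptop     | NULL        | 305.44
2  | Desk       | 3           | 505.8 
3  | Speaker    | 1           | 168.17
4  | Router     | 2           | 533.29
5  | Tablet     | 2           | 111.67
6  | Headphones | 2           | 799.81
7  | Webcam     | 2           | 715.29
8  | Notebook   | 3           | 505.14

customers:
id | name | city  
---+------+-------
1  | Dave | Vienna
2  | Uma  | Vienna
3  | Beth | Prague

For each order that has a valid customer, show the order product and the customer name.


INNER JOIN keeps only orders rows whose customer_id matches an id in customers. Walk through each order:
  - order 1 (Laptop): customer_id=NULL, no match -> dropped
  - order 2 (Desk): customer_id=3 -> matches Beth
  - order 3 (Speaker): customer_id=1 -> matches Dave
  - order 4 (Router): customer_id=2 -> matches Uma
  - order 5 (Tablet): customer_id=2 -> matches Uma
  - order 6 (Headphones): customer_id=2 -> matches Uma
  - order 7 (Webcam): customer_id=2 -> matches Uma
  - order 8 (Notebook): customer_id=3 -> matches Beth
So 1 of 8 rows is dropped.

SQL:
SELECT a.product, b.name AS customer
FROM orders a
INNER JOIN customers b ON a.customer_id = b.id

Result:
product    | customer
-----------+---------
Desk       | Beth    
Speaker    | Dave    
Router     | Uma     
Tablet     | Uma     
Headphones | Uma     
Webcam     | Uma     
Notebook   | Beth    


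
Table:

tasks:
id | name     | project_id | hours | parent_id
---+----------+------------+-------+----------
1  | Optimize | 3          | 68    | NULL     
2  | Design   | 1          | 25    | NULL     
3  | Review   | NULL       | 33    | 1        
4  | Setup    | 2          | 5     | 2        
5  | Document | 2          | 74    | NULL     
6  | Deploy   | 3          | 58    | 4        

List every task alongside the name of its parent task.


This is a self-join: tasks is joined to a second copy of itself, matching each row's parent_id to another row's id. Use LEFT JOIN so rows with parent_id=NULL are kept.
  - task 1 (Optimize): parent_id=NULL -> NULL
  - task 2 (Design): parent_id=NULL -> NULL
  - task 3 (Review): parent_id=1 -> Optimize
  - task 4 (Setup): parent_id=2 -> Design
  - task 5 (Document): parent_id=NULL -> NULL
  - task 6 (Deploy): parent_id=4 -> Setup

SQL:
SELECT a.name AS item, b.name AS parent
FROM tasks a
LEFT JOIN tasks b ON a.parent_id = b.id

Result:
item     | parent  
---------+---------
Optimize | NULL    
Design   | NULL    
Review   | Optimize
Setup    | Design  
Document | NULL    
Deploy   | Setup   


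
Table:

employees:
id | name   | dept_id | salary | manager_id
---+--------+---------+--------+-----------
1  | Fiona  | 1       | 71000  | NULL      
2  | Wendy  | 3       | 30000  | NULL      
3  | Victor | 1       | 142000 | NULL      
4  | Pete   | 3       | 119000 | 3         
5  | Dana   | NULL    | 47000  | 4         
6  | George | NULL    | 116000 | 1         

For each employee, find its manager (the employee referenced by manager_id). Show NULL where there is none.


This is a self-join: employees is joined to a second copy of itself, matching each row's manager_id to another row's id. Use LEFT JOIN so rows with manager_id=NULL are kept.
  - employee 1 (Fiona): manager_id=NULL -> NULL
  - employee 2 (Wendy): manager_id=NULL -> NULL
  - employee 3 (Victor): manager_id=NULL -> NULL
  - employee 4 (Pete): manager_id=3 -> Victor
  - employee 5 (Dana): manager_id=4 -> Pete
  - employee 6 (George): manager_id=1 -> Fiona

SQL:
SELECT a.name AS item, b.name AS manager
FROM employees a
LEFT JOIN employees b ON a.manager_id = b.id

Result:
item   | manager
-------+--------
Fiona  | NULL   
Wendy  | NULL   
Victor | NULL   
Pete   | Victor 
Dana   | Pete   
George | Fiona  


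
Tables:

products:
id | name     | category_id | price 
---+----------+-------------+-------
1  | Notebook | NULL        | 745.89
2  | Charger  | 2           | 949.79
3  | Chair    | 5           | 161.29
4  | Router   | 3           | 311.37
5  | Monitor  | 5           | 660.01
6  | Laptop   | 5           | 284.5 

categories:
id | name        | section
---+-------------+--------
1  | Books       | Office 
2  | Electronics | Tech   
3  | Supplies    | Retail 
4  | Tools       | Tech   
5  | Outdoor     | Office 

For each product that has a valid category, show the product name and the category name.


INNER JOIN keeps only products rows whose category_id matches an id in categories. Walk through each product:
  - product 1 (Notebook): category_id=NULL, no match -> dropped
  - product 2 (Charger): category_id=2 -> matches Electronics
  - product 3 (Chair): category_id=5 -> matches Outdoor
  - product 4 (Router): category_id=3 -> matches Supplies
  - product 5 (Monitor): category_id=5 -> matches Outdoor
  - product 6 (Laptop): category_id=5 -> matches Outdoor
So 1 of 6 rows is dropped.

SQL:
SELECT a.name, b.name AS category
FROM products a
INNER JOIN categories b ON a.category_id = b.id

Result:
name    | category   
--------+------------
Charger | Electronics
Chair   | Outdoor    
Router  | Supplies   
Monitor | Outdoor    
Laptop  | Outdoor    


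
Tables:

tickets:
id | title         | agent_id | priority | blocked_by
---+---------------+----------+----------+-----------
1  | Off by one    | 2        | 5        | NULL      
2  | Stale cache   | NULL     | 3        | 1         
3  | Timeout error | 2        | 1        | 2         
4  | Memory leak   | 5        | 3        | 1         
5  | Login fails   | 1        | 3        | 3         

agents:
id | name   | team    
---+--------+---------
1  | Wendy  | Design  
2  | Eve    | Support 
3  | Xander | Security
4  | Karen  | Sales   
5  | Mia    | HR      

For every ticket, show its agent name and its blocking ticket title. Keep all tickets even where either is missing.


Two LEFT JOINs from the same base table tickets: one to agents via agent_id, one to tickets itself via blocked_by. Both are LEFT so every ticket is preserved.
Match against agents:
  - ticket 1 (Off by one): agent_id=2 -> matches Eve
  - ticket 2 (Stale cache): agent_id=NULL, no match -> kept with NULL
  - ticket 3 (Timeout error): agent_id=2 -> matches Eve
  - ticket 4 (Memory leak): agent_id=5 -> matches Mia
  - ticket 5 (Login fails): agent_id=1 -> matches Wendy
Match against tickets (self):
  - ticket 1 (Off by one): blocked_by=NULL -> NULL
  - ticket 2 (Stale cache): blocked_by=1 -> Off by one
  - ticket 3 (Timeout error): blocked_by=2 -> Stale cache
  - ticket 4 (Memory leak): blocked_by=1 -> Off by one
  - ticket 5 (Login fails): blocked_by=3 -> Timeout error

SQL:
SELECT a.title, b.name AS agent, c.title AS blocked_by
FROM tickets a
LEFT JOIN agents b ON a.agent_id = b.id
LEFT JOIN tickets c ON a.blocked_by = c.id

Result:
title         | agent | blocked_by   
--------------+-------+--------------
Off by one    | Eve   | NULL         
Stale cache   | NULL  | Off by one   
Timeout error | Eve   | Stale cache  
Memory leak   | Mia   | Off by one   
Login fails   | Wendy | Timeout error


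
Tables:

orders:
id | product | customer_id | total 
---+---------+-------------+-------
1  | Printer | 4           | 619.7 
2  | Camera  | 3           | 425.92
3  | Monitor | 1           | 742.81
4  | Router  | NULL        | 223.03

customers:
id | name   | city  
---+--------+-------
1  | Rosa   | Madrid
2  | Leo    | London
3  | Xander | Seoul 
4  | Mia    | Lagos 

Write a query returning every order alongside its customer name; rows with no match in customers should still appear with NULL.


LEFT JOIN keeps every row from orders (the left table); where customer_id has no match in customers, the customer columns become NULL. Walk through each order:
  - order 1 (Printer): customer_id=4 -> matches Mia
  - order 2 (Camera): customer_id=3 -> matches Xander
  - order 3 (Monitor): customer_id=1 -> matches Rosa
  - order 4 (Router): customer_id=NULL, no match -> kept with NULL
All 4 rows appear; 1 has NULL customer.

SQL:
SELECT a.product, b.name AS customer
FROM orders a
LEFT JOIN customers b ON a.customer_id = b.id

Result:
product | customer
--------+---------
Printer | Mia     
Camera  | Xander  
Monitor | Rosa    
Router  | NULL    


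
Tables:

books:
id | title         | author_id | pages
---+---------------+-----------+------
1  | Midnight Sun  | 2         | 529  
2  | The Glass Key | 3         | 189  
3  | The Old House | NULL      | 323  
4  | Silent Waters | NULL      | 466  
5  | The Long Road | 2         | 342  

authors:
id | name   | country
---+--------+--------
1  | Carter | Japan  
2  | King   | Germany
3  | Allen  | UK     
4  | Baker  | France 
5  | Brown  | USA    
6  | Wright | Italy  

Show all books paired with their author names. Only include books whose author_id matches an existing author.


INNER JOIN keeps only books rows whose author_id matches an id in authors. Walk through each book:
  - book 1 (Midnight Sun): author_id=2 -> matches King
  - book 2 (The Glass Key): author_id=3 -> matches Allen
  - book 3 (The Old House): author_id=NULL, no match -> dropped
  - book 4 (Silent Waters): author_id=NULL, no match -> dropped
  - book 5 (The Long Road): author_id=2 -> matches King
So 2 of 5 rows are dropped.

SQL:
SELECT a.title, b.name AS author
FROM books a
INNER JOIN authors b ON a.author_id = b.id

Result:
title         | author
--------------+-------
Midnight Sun  | King  
The Glass Key | Allen 
The Long Road | King  


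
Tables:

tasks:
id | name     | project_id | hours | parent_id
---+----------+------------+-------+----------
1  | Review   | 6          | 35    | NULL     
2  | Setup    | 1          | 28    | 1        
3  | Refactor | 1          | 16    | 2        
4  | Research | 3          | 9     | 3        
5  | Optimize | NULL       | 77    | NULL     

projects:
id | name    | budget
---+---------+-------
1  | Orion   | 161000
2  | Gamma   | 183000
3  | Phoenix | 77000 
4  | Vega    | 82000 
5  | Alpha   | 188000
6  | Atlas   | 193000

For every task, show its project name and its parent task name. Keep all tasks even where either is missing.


Two LEFT JOINs from the same base table tasks: one to projects via project_id, one to tasks itself via parent_id. Both are LEFT so every task is preserved.
Match against projects:
  - task 1 (Review): project_id=6 -> matches Atlas
  - task 2 (Setup): project_id=1 -> matches Orion
  - task 3 (Refactor): project_id=1 -> matches Orion
  - task 4 (Research): project_id=3 -> matches Phoenix
  - task 5 (Optimize): project_id=NULL, no match -> kept with NULL
Match against tasks (self):
  - task 1 (Review): parent_id=NULL -> NULL
  - task 2 (Setup): parent_id=1 -> Review
  - task 3 (Refactor): parent_id=2 -> Setup
  - task 4 (Research): parent_id=3 -> Refactor
  - task 5 (Optimize): parent_id=NULL -> NULL

SQL:
SELECT a.name, b.name AS project, c.name AS parent
FROM tasks a
LEFT JOIN projects b ON a.project_id = b.id
LEFT JOIN tasks c ON a.parent_id = c.id

Result:
name     | project | parent  
---------+---------+---------
Review   | Atlas   | NULL    
Setup    | Orion   | Review  
Refactor | Orion   | Setup   
Research | Phoenix | Refactor
Optimize | NULL    | NULL    


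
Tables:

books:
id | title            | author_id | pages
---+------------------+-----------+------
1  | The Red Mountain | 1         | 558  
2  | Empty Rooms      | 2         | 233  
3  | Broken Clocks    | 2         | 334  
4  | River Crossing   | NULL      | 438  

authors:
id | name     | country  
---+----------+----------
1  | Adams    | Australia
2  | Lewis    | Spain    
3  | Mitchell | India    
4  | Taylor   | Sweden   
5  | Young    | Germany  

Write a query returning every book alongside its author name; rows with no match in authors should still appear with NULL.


LEFT JOIN keeps every row from books (the left table); where author_id has no match in authors, the author columns become NULL. Walk through each book:
  - book 1 (The Red Mountain): author_id=1 -> matches Adams
  - book 2 (Empty Rooms): author_id=2 -> matches Lewis
  - book 3 (Broken Clocks): author_id=2 -> matches Lewis
  - book 4 (River Crossing): author_id=NULL, no match -> kept with NULL
All 4 rows appear; 1 has NULL author.

SQL:
SELECT a.title, b.name AS author
FROM books a
LEFT JOIN authors b ON a.author_id = b.id

Result:
title            | author
-----------------+-------
The Red Mountain | Adams 
Empty Rooms      | Lewis 
Broken Clocks    | Lewis 
River Crossing   | NULL  


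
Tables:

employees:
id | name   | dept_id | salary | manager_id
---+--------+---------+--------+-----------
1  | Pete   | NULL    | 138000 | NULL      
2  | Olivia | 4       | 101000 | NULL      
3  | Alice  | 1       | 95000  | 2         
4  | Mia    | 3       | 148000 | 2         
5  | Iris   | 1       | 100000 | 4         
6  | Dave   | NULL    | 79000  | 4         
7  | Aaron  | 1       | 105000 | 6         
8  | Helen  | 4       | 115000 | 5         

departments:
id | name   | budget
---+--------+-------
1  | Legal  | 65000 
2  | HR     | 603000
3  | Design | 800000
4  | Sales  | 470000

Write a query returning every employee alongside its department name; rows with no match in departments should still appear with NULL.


LEFT JOIN keeps every row from employees (the left table); where dept_id has no match in departments, the department columns become NULL. Walk through each employee:
  - employee 1 (Pete): dept_id=NULL, no match -> kept with NULL
  - employee 2 (Olivia): dept_id=4 -> matches Sales
  - employee 3 (Alice): dept_id=1 -> matches Legal
  - employee 4 (Mia): dept_id=3 -> matches Design
  - employee 5 (Iris): dept_id=1 -> matches Legal
  - employee 6 (Dave): dept_id=NULL, no match -> kept with NULL
  - employee 7 (Aaron): dept_id=1 -> matches Legal
  - employee 8 (Helen): dept_id=4 -> matches Sales
All 8 rows appear; 2 have NULL department.

SQL:
SELECT a.name, b.name AS department
FROM employees a
LEFT JOIN departments b ON a.dept_id = b.id

Result:
name   | department
-------+-----------
Pete   | NULL      
Olivia | Sales     
Alice  | Legal     
Mia    | Design    
Iris   | Legal     
Dave   | NULL      
Aaron  | Legal     
Helen  | Sales     


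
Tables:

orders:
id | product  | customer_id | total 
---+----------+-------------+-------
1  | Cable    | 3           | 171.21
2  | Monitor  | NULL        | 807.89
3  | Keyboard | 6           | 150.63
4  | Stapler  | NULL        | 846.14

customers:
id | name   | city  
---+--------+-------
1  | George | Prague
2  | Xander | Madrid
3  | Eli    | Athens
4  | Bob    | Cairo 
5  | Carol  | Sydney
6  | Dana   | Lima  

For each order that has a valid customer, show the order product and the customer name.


INNER JOIN keeps only orders rows whose customer_id matches an id in customers. Walk through each order:
  - order 1 (Cable): customer_id=3 -> matches Eli
  - order 2 (Monitor): customer_id=NULL, no match -> dropped
  - order 3 (Keyboard): customer_id=6 -> matches Dana
  - order 4 (Stapler): customer_id=NULL, no match -> dropped
So 2 of 4 rows are dropped.

SQL:
SELECT a.product, b.name AS customer
FROM orders a
INNER JOIN customers b ON a.customer_id = b.id

Result:
product  | customer
---------+---------
Cable    | Eli     
Keyboard | Dana    


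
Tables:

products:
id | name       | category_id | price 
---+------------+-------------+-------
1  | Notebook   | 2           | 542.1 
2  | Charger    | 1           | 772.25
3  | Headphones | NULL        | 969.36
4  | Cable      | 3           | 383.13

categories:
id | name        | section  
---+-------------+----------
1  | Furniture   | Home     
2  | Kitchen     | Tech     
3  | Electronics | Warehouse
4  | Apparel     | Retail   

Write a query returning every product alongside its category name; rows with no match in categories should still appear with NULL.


LEFT JOIN keeps every row from products (the left table); where category_id has no match in categories, the category columns become NULL. Walk through each product:
  - product 1 (Notebook): category_id=2 -> matches Kitchen
  - product 2 (Charger): category_id=1 -> matches Furniture
  - product 3 (Headphones): category_id=NULL, no match -> kept with NULL
  - product 4 (Cable): category_id=3 -> matches Electronics
All 4 rows appear; 1 has NULL category.

SQL:
SELECT a.name, b.name AS category
FROM products a
LEFT JOIN categories b ON a.category_id = b.id

Result:
name       | category   
-----------+------------
Notebook   | Kitchen    
Charger    | Furniture  
Headphones | NULL       
Cable      | Electronics


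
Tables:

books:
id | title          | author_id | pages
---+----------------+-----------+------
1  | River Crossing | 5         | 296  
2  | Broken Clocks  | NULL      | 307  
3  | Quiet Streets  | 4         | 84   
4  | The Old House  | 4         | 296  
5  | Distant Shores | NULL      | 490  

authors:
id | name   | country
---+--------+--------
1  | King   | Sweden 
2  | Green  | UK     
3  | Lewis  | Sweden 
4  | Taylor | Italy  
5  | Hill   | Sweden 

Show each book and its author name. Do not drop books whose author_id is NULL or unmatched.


LEFT JOIN keeps every row from books (the left table); where author_id has no match in authors, the author columns become NULL. Walk through each book:
  - book 1 (River Crossing): author_id=5 -> matches Hill
  - book 2 (Broken Clocks): author_id=NULL, no match -> kept with NULL
  - book 3 (Quiet Streets): author_id=4 -> matches Taylor
  - book 4 (The Old House): author_id=4 -> matches Taylor
  - book 5 (Distant Shores): author_id=NULL, no match -> kept with NULL
All 5 rows appear; 2 have NULL author.

SQL:
SELECT a.title, b.name AS author
FROM books a
LEFT JOIN authors b ON a.author_id = b.id

Result:
title          | author
---------------+-------
River Crossing | Hill  
Broken Clocks  | NULL  
Quiet Streets  | Taylor
The Old House  | Taylor
Distant Shores | NULL  


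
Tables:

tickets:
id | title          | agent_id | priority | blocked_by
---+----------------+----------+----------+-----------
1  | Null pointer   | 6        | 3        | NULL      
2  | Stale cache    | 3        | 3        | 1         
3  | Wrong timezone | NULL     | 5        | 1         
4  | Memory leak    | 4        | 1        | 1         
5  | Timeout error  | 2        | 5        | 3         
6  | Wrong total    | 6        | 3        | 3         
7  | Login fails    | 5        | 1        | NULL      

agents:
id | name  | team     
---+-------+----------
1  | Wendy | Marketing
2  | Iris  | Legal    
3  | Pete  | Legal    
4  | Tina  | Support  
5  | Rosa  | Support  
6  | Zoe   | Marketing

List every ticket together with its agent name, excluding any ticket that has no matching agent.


INNER JOIN keeps only tickets rows whose agent_id matches an id in agents. Walk through each ticket:
  - ticket 1 (Null pointer): agent_id=6 -> matches Zoe
  - ticket 2 (Stale cache): agent_id=3 -> matches Pete
  - ticket 3 (Wrong timezone): agent_id=NULL, no match -> dropped
  - ticket 4 (Memory leak): agent_id=4 -> matches Tina
  - ticket 5 (Timeout error): agent_id=2 -> matches Iris
  - ticket 6 (Wrong total): agent_id=6 -> matches Zoe
  - ticket 7 (Login fails): agent_id=5 -> matches Rosa
So 1 of 7 rows is dropped.

SQL:
SELECT a.title, b.name AS agent
FROM tickets a
INNER JOIN agents b ON a.agent_id = b.id

Result:
title         | agent
--------------+------
Null pointer  | Zoe  
Stale cache   | Pete 
Memory leak   | Tina 
Timeout error | Iris 
Wrong total   | Zoe  
Login fails   | Rosa 


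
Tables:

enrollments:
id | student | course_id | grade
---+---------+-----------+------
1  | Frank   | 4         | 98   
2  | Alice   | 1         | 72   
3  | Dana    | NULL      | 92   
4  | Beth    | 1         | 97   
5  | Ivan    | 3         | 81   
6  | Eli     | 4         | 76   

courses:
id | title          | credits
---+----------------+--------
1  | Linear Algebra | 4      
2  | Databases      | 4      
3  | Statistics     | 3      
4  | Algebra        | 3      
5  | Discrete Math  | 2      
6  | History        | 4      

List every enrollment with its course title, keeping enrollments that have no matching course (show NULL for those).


LEFT JOIN keeps every row from enrollments (the left table); where course_id has no match in courses, the course columns become NULL. Walk through each enrollment:
  - enrollment 1 (Frank): course_id=4 -> matches Algebra
  - enrollment 2 (Alice): course_id=1 -> matches Linear Algebra
  - enrollment 3 (Dana): course_id=NULL, no match -> kept with NULL
  - enrollment 4 (Beth): course_id=1 -> matches Linear Algebra
  - enrollment 5 (Ivan): course_id=3 -> matches Statistics
  - enrollment 6 (Eli): course_id=4 -> matches Algebra
All 6 rows appear; 1 has NULL course.

SQL:
SELECT a.student, b.title AS course
FROM enrollments a
LEFT JOIN courses b ON a.course_id = b.id

Result:
student | course        
--------+---------------
Frank   | Algebra       
Alice   | Linear Algebra
Dana    | NULL          
Beth    | Linear Algebra
Ivan    | Statistics    
Eli     | Algebra       
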